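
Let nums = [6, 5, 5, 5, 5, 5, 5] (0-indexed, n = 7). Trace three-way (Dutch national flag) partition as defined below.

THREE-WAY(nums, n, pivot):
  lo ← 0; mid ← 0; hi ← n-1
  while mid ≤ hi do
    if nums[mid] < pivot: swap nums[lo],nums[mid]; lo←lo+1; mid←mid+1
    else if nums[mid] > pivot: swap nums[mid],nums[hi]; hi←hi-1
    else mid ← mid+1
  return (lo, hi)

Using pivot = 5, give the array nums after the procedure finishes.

[5, 5, 5, 5, 5, 5, 6]

pivot = 5; lo=0, mid=0, hi=6
nums[mid]=6>5: swap nums[0],nums[6]; hi=5 → [5, 5, 5, 5, 5, 5, 6]
nums[mid]=5=5: mid=1
nums[mid]=5=5: mid=2
nums[mid]=5=5: mid=3
nums[mid]=5=5: mid=4
nums[mid]=5=5: mid=5
nums[mid]=5=5: mid=6
end: lo=0, hi=5; nums = [5, 5, 5, 5, 5, 5, 6]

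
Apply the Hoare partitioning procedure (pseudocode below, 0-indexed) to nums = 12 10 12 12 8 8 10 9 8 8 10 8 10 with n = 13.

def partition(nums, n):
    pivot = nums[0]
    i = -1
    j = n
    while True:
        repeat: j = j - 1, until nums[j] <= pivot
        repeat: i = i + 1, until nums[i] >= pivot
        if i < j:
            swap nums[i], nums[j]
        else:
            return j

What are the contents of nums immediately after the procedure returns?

pivot=12
j stops at 12 (10), i stops at 0 (12); swap ⇒ 10 10 12 12 8 8 10 9 8 8 10 8 12
j stops at 11 (8), i stops at 2 (12); swap ⇒ 10 10 8 12 8 8 10 9 8 8 10 12 12
j stops at 10 (10), i stops at 3 (12); swap ⇒ 10 10 8 10 8 8 10 9 8 8 12 12 12
j stops at 9, i stops at 10; i≥j ⇒ return 9. nums=10 10 8 10 8 8 10 9 8 8 12 12 12

10 10 8 10 8 8 10 9 8 8 12 12 12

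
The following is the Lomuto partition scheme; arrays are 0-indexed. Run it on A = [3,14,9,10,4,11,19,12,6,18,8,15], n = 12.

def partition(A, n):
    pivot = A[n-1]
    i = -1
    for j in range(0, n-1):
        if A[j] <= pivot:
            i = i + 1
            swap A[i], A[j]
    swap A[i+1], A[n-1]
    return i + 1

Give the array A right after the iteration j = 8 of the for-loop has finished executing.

[3,14,9,10,4,11,12,6,19,18,8,15]

pivot=15, i=-1
j=0: 3≤15, i=0, swap(0,0) ⇒ [3,14,9,10,4,11,19,12,6,18,8,15]
j=1: 14≤15, i=1, swap(1,1) ⇒ [3,14,9,10,4,11,19,12,6,18,8,15]
j=2: 9≤15, i=2, swap(2,2) ⇒ [3,14,9,10,4,11,19,12,6,18,8,15]
j=3: 10≤15, i=3, swap(3,3) ⇒ [3,14,9,10,4,11,19,12,6,18,8,15]
j=4: 4≤15, i=4, swap(4,4) ⇒ [3,14,9,10,4,11,19,12,6,18,8,15]
j=5: 11≤15, i=5, swap(5,5) ⇒ [3,14,9,10,4,11,19,12,6,18,8,15]
j=6: 19>15, skip
j=7: 12≤15, i=6, swap(6,7) ⇒ [3,14,9,10,4,11,12,19,6,18,8,15]
j=8: 6≤15, i=7, swap(7,8) ⇒ [3,14,9,10,4,11,12,6,19,18,8,15]
(after j=8) A = [3,14,9,10,4,11,12,6,19,18,8,15]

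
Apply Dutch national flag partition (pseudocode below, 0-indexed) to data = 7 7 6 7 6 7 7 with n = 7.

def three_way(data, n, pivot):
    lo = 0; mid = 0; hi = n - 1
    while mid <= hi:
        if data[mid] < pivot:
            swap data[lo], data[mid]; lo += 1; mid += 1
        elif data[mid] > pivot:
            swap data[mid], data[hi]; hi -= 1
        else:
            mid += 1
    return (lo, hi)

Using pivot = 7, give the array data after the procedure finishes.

lo=0 mid=0 hi=6
7=7: mid=1
7=7: mid=2
6<7: swap(0,2), lo=1 mid=3 ⇒ 6 7 7 7 6 7 7
7=7: mid=4
6<7: swap(1,4), lo=2 mid=5 ⇒ 6 6 7 7 7 7 7
7=7: mid=6
7=7: mid=7
done. lo=2 hi=6; data=6 6 7 7 7 7 7

6 6 7 7 7 7 7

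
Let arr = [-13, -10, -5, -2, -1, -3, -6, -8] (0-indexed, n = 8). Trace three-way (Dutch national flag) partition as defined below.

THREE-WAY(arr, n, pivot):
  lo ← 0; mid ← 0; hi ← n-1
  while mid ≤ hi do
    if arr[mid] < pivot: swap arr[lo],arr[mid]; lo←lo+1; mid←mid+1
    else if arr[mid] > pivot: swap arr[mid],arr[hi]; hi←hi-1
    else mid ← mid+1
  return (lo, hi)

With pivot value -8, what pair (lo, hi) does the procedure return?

lo=0 mid=0 hi=7
-13<-8: swap(0,0), lo=1 mid=1 ⇒ [-13, -10, -5, -2, -1, -3, -6, -8]
-10<-8: swap(1,1), lo=2 mid=2 ⇒ [-13, -10, -5, -2, -1, -3, -6, -8]
-5>-8: swap(2,7), hi=6 ⇒ [-13, -10, -8, -2, -1, -3, -6, -5]
-8=-8: mid=3
-2>-8: swap(3,6), hi=5 ⇒ [-13, -10, -8, -6, -1, -3, -2, -5]
-6>-8: swap(3,5), hi=4 ⇒ [-13, -10, -8, -3, -1, -6, -2, -5]
-3>-8: swap(3,4), hi=3 ⇒ [-13, -10, -8, -1, -3, -6, -2, -5]
-1>-8: swap(3,3), hi=2 ⇒ [-13, -10, -8, -1, -3, -6, -2, -5]
done. lo=2 hi=2; arr=[-13, -10, -8, -1, -3, -6, -2, -5]

(2, 2)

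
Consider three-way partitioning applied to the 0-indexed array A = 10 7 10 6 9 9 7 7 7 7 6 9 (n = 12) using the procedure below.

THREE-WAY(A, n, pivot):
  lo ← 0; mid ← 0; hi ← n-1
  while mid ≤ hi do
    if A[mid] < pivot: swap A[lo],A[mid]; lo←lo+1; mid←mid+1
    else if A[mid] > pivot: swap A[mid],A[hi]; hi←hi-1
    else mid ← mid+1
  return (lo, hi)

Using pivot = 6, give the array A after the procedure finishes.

6 6 10 9 9 7 7 7 7 7 9 10

pivot = 6; lo=0, mid=0, hi=11
A[mid]=10>6: swap A[0],A[11]; hi=10 → 9 7 10 6 9 9 7 7 7 7 6 10
A[mid]=9>6: swap A[0],A[10]; hi=9 → 6 7 10 6 9 9 7 7 7 7 9 10
A[mid]=6=6: mid=1
A[mid]=7>6: swap A[1],A[9]; hi=8 → 6 7 10 6 9 9 7 7 7 7 9 10
A[mid]=7>6: swap A[1],A[8]; hi=7 → 6 7 10 6 9 9 7 7 7 7 9 10
A[mid]=7>6: swap A[1],A[7]; hi=6 → 6 7 10 6 9 9 7 7 7 7 9 10
A[mid]=7>6: swap A[1],A[6]; hi=5 → 6 7 10 6 9 9 7 7 7 7 9 10
A[mid]=7>6: swap A[1],A[5]; hi=4 → 6 9 10 6 9 7 7 7 7 7 9 10
A[mid]=9>6: swap A[1],A[4]; hi=3 → 6 9 10 6 9 7 7 7 7 7 9 10
A[mid]=9>6: swap A[1],A[3]; hi=2 → 6 6 10 9 9 7 7 7 7 7 9 10
A[mid]=6=6: mid=2
A[mid]=10>6: swap A[2],A[2]; hi=1 → 6 6 10 9 9 7 7 7 7 7 9 10
end: lo=0, hi=1; A = 6 6 10 9 9 7 7 7 7 7 9 10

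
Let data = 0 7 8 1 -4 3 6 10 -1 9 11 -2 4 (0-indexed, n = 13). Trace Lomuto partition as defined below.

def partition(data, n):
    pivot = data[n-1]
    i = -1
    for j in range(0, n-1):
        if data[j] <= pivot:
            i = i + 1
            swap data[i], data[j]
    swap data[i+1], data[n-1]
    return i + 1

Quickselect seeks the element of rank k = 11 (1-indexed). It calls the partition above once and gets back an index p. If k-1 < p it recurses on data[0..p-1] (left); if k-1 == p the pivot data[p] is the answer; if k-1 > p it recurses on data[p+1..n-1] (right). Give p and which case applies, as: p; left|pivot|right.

6; right

pivot = data[12] = 4; i = -1
j=0: data[0]=0 ≤ 4 → i=0, swap data[0],data[0] (no change) → 0 7 8 1 -4 3 6 10 -1 9 11 -2 4
j=1: data[1]=7 > 4 → no swap
j=2: data[2]=8 > 4 → no swap
j=3: data[3]=1 ≤ 4 → i=1, swap data[1],data[3] → 0 1 8 7 -4 3 6 10 -1 9 11 -2 4
j=4: data[4]=-4 ≤ 4 → i=2, swap data[2],data[4] → 0 1 -4 7 8 3 6 10 -1 9 11 -2 4
j=5: data[5]=3 ≤ 4 → i=3, swap data[3],data[5] → 0 1 -4 3 8 7 6 10 -1 9 11 -2 4
j=6: data[6]=6 > 4 → no swap
j=7: data[7]=10 > 4 → no swap
j=8: data[8]=-1 ≤ 4 → i=4, swap data[4],data[8] → 0 1 -4 3 -1 7 6 10 8 9 11 -2 4
j=9: data[9]=9 > 4 → no swap
j=10: data[10]=11 > 4 → no swap
j=11: data[11]=-2 ≤ 4 → i=5, swap data[5],data[11] → 0 1 -4 3 -1 -2 6 10 8 9 11 7 4
final swap data[6],data[12] → 0 1 -4 3 -1 -2 4 10 8 9 11 7 6; return 6
p = 6; k-1 = 10 > 6 ⇒ right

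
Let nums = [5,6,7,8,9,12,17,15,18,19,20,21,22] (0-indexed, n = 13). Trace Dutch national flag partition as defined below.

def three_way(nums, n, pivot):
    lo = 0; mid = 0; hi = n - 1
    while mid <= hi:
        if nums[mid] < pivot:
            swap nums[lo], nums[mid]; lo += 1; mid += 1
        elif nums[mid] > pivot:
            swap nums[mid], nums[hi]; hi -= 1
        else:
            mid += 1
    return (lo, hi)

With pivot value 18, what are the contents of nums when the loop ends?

[5,6,7,8,9,12,17,15,18,20,21,22,19]

lo=0 mid=0 hi=12
5<18: swap(0,0), lo=1 mid=1 ⇒ [5,6,7,8,9,12,17,15,18,19,20,21,22]
6<18: swap(1,1), lo=2 mid=2 ⇒ [5,6,7,8,9,12,17,15,18,19,20,21,22]
7<18: swap(2,2), lo=3 mid=3 ⇒ [5,6,7,8,9,12,17,15,18,19,20,21,22]
8<18: swap(3,3), lo=4 mid=4 ⇒ [5,6,7,8,9,12,17,15,18,19,20,21,22]
9<18: swap(4,4), lo=5 mid=5 ⇒ [5,6,7,8,9,12,17,15,18,19,20,21,22]
12<18: swap(5,5), lo=6 mid=6 ⇒ [5,6,7,8,9,12,17,15,18,19,20,21,22]
17<18: swap(6,6), lo=7 mid=7 ⇒ [5,6,7,8,9,12,17,15,18,19,20,21,22]
15<18: swap(7,7), lo=8 mid=8 ⇒ [5,6,7,8,9,12,17,15,18,19,20,21,22]
18=18: mid=9
19>18: swap(9,12), hi=11 ⇒ [5,6,7,8,9,12,17,15,18,22,20,21,19]
22>18: swap(9,11), hi=10 ⇒ [5,6,7,8,9,12,17,15,18,21,20,22,19]
21>18: swap(9,10), hi=9 ⇒ [5,6,7,8,9,12,17,15,18,20,21,22,19]
20>18: swap(9,9), hi=8 ⇒ [5,6,7,8,9,12,17,15,18,20,21,22,19]
done. lo=8 hi=8; nums=[5,6,7,8,9,12,17,15,18,20,21,22,19]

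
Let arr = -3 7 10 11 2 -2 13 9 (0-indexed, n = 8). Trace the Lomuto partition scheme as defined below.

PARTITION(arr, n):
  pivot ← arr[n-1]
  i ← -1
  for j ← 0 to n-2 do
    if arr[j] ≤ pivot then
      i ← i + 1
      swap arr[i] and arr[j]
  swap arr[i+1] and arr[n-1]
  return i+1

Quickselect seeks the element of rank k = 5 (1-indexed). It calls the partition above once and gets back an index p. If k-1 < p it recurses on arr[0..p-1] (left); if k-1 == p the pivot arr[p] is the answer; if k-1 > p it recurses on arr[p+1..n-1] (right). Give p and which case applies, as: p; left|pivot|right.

pivot = arr[7] = 9; i = -1
j=0: arr[0]=-3 ≤ 9 → i=0, swap arr[0],arr[0] (no change) → -3 7 10 11 2 -2 13 9
j=1: arr[1]=7 ≤ 9 → i=1, swap arr[1],arr[1] (no change) → -3 7 10 11 2 -2 13 9
j=2: arr[2]=10 > 9 → no swap
j=3: arr[3]=11 > 9 → no swap
j=4: arr[4]=2 ≤ 9 → i=2, swap arr[2],arr[4] → -3 7 2 11 10 -2 13 9
j=5: arr[5]=-2 ≤ 9 → i=3, swap arr[3],arr[5] → -3 7 2 -2 10 11 13 9
j=6: arr[6]=13 > 9 → no swap
final swap arr[4],arr[7] → -3 7 2 -2 9 11 13 10; return 4
p = 4; k-1 = 4 == 4 ⇒ pivot

4; pivot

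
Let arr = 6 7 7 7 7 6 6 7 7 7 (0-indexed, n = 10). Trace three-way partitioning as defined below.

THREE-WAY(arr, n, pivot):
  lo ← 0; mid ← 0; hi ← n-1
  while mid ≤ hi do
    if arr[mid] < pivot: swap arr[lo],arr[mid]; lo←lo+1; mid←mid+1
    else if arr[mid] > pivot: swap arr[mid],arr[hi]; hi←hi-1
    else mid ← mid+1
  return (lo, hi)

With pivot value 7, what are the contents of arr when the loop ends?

pivot = 7; lo=0, mid=0, hi=9
arr[mid]=6<7: swap arr[0],arr[0]; lo=1,mid=1 → 6 7 7 7 7 6 6 7 7 7
arr[mid]=7=7: mid=2
arr[mid]=7=7: mid=3
arr[mid]=7=7: mid=4
arr[mid]=7=7: mid=5
arr[mid]=6<7: swap arr[1],arr[5]; lo=2,mid=6 → 6 6 7 7 7 7 6 7 7 7
arr[mid]=6<7: swap arr[2],arr[6]; lo=3,mid=7 → 6 6 6 7 7 7 7 7 7 7
arr[mid]=7=7: mid=8
arr[mid]=7=7: mid=9
arr[mid]=7=7: mid=10
end: lo=3, hi=9; arr = 6 6 6 7 7 7 7 7 7 7

6 6 6 7 7 7 7 7 7 7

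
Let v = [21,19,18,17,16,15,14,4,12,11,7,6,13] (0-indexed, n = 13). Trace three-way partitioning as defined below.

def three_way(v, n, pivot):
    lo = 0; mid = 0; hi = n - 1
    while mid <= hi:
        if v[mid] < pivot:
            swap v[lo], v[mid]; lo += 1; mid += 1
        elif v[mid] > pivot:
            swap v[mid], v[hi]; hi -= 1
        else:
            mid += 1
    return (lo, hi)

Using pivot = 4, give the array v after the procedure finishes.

[4,18,17,16,15,14,19,12,11,7,6,13,21]

pivot = 4; lo=0, mid=0, hi=12
v[mid]=21>4: swap v[0],v[12]; hi=11 → [13,19,18,17,16,15,14,4,12,11,7,6,21]
v[mid]=13>4: swap v[0],v[11]; hi=10 → [6,19,18,17,16,15,14,4,12,11,7,13,21]
v[mid]=6>4: swap v[0],v[10]; hi=9 → [7,19,18,17,16,15,14,4,12,11,6,13,21]
v[mid]=7>4: swap v[0],v[9]; hi=8 → [11,19,18,17,16,15,14,4,12,7,6,13,21]
v[mid]=11>4: swap v[0],v[8]; hi=7 → [12,19,18,17,16,15,14,4,11,7,6,13,21]
v[mid]=12>4: swap v[0],v[7]; hi=6 → [4,19,18,17,16,15,14,12,11,7,6,13,21]
v[mid]=4=4: mid=1
v[mid]=19>4: swap v[1],v[6]; hi=5 → [4,14,18,17,16,15,19,12,11,7,6,13,21]
v[mid]=14>4: swap v[1],v[5]; hi=4 → [4,15,18,17,16,14,19,12,11,7,6,13,21]
v[mid]=15>4: swap v[1],v[4]; hi=3 → [4,16,18,17,15,14,19,12,11,7,6,13,21]
v[mid]=16>4: swap v[1],v[3]; hi=2 → [4,17,18,16,15,14,19,12,11,7,6,13,21]
v[mid]=17>4: swap v[1],v[2]; hi=1 → [4,18,17,16,15,14,19,12,11,7,6,13,21]
v[mid]=18>4: swap v[1],v[1]; hi=0 → [4,18,17,16,15,14,19,12,11,7,6,13,21]
end: lo=0, hi=0; v = [4,18,17,16,15,14,19,12,11,7,6,13,21]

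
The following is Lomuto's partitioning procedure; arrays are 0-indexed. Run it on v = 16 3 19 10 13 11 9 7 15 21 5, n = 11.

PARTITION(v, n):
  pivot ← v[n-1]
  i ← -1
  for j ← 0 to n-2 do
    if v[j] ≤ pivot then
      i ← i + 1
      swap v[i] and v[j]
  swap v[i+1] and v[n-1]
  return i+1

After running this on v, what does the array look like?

pivot=5, i=-1
j=0: 16>5, skip
j=1: 3≤5, i=0, swap(0,1) ⇒ 3 16 19 10 13 11 9 7 15 21 5
j=2: 19>5, skip
j=3: 10>5, skip
j=4: 13>5, skip
j=5: 11>5, skip
j=6: 9>5, skip
j=7: 7>5, skip
j=8: 15>5, skip
j=9: 21>5, skip
swap(1,10) ⇒ 3 5 19 10 13 11 9 7 15 21 16; return 1

3 5 19 10 13 11 9 7 15 21 16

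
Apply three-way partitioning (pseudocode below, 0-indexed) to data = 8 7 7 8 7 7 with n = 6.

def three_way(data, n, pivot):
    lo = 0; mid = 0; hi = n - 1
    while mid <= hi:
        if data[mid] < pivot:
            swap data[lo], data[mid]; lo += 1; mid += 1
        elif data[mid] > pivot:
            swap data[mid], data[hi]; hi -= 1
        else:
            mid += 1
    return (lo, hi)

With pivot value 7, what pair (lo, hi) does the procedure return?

pivot = 7; lo=0, mid=0, hi=5
data[mid]=8>7: swap data[0],data[5]; hi=4 → 7 7 7 8 7 8
data[mid]=7=7: mid=1
data[mid]=7=7: mid=2
data[mid]=7=7: mid=3
data[mid]=8>7: swap data[3],data[4]; hi=3 → 7 7 7 7 8 8
data[mid]=7=7: mid=4
end: lo=0, hi=3; data = 7 7 7 7 8 8

(0, 3)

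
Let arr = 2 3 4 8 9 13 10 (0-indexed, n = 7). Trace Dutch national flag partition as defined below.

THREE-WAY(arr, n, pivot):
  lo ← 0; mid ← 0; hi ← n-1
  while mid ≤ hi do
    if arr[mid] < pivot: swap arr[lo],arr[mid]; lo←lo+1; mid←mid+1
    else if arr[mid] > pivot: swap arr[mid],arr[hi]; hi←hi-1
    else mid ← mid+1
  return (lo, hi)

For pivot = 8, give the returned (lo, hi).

(3, 3)

lo=0 mid=0 hi=6
2<8: swap(0,0), lo=1 mid=1 ⇒ 2 3 4 8 9 13 10
3<8: swap(1,1), lo=2 mid=2 ⇒ 2 3 4 8 9 13 10
4<8: swap(2,2), lo=3 mid=3 ⇒ 2 3 4 8 9 13 10
8=8: mid=4
9>8: swap(4,6), hi=5 ⇒ 2 3 4 8 10 13 9
10>8: swap(4,5), hi=4 ⇒ 2 3 4 8 13 10 9
13>8: swap(4,4), hi=3 ⇒ 2 3 4 8 13 10 9
done. lo=3 hi=3; arr=2 3 4 8 13 10 9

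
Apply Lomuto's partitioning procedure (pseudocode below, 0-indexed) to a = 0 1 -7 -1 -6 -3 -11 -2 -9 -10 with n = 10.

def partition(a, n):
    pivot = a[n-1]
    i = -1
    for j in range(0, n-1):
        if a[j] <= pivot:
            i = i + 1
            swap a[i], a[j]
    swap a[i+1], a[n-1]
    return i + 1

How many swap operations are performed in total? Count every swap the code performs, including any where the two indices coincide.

pivot=-10, i=-1
j=0: 0>-10, skip
j=1: 1>-10, skip
j=2: -7>-10, skip
j=3: -1>-10, skip
j=4: -6>-10, skip
j=5: -3>-10, skip
j=6: -11≤-10, i=0, swap(0,6) ⇒ -11 1 -7 -1 -6 -3 0 -2 -9 -10
j=7: -2>-10, skip
j=8: -9>-10, skip
swap(1,9) ⇒ -11 -10 -7 -1 -6 -3 0 -2 -9 1; return 1

2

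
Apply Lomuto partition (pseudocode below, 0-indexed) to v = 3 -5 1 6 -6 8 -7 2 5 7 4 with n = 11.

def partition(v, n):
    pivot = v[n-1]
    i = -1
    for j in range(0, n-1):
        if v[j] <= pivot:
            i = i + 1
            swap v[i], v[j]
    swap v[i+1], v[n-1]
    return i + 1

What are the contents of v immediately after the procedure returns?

pivot = v[10] = 4; i = -1
j=0: v[0]=3 ≤ 4 → i=0, swap v[0],v[0] (no change) → 3 -5 1 6 -6 8 -7 2 5 7 4
j=1: v[1]=-5 ≤ 4 → i=1, swap v[1],v[1] (no change) → 3 -5 1 6 -6 8 -7 2 5 7 4
j=2: v[2]=1 ≤ 4 → i=2, swap v[2],v[2] (no change) → 3 -5 1 6 -6 8 -7 2 5 7 4
j=3: v[3]=6 > 4 → no swap
j=4: v[4]=-6 ≤ 4 → i=3, swap v[3],v[4] → 3 -5 1 -6 6 8 -7 2 5 7 4
j=5: v[5]=8 > 4 → no swap
j=6: v[6]=-7 ≤ 4 → i=4, swap v[4],v[6] → 3 -5 1 -6 -7 8 6 2 5 7 4
j=7: v[7]=2 ≤ 4 → i=5, swap v[5],v[7] → 3 -5 1 -6 -7 2 6 8 5 7 4
j=8: v[8]=5 > 4 → no swap
j=9: v[9]=7 > 4 → no swap
final swap v[6],v[10] → 3 -5 1 -6 -7 2 4 8 5 7 6; return 6

3 -5 1 -6 -7 2 4 8 5 7 6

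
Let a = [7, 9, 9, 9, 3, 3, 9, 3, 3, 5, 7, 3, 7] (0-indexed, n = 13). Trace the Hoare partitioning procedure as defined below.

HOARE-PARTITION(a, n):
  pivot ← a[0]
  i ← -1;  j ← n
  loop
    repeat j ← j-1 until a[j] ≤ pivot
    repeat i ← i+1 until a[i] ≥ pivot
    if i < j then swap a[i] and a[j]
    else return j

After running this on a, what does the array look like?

pivot=7
j stops at 12 (7), i stops at 0 (7); swap ⇒ [7, 9, 9, 9, 3, 3, 9, 3, 3, 5, 7, 3, 7]
j stops at 11 (3), i stops at 1 (9); swap ⇒ [7, 3, 9, 9, 3, 3, 9, 3, 3, 5, 7, 9, 7]
j stops at 10 (7), i stops at 2 (9); swap ⇒ [7, 3, 7, 9, 3, 3, 9, 3, 3, 5, 9, 9, 7]
j stops at 9 (5), i stops at 3 (9); swap ⇒ [7, 3, 7, 5, 3, 3, 9, 3, 3, 9, 9, 9, 7]
j stops at 8 (3), i stops at 6 (9); swap ⇒ [7, 3, 7, 5, 3, 3, 3, 3, 9, 9, 9, 9, 7]
j stops at 7, i stops at 8; i≥j ⇒ return 7. a=[7, 3, 7, 5, 3, 3, 3, 3, 9, 9, 9, 9, 7]

[7, 3, 7, 5, 3, 3, 3, 3, 9, 9, 9, 9, 7]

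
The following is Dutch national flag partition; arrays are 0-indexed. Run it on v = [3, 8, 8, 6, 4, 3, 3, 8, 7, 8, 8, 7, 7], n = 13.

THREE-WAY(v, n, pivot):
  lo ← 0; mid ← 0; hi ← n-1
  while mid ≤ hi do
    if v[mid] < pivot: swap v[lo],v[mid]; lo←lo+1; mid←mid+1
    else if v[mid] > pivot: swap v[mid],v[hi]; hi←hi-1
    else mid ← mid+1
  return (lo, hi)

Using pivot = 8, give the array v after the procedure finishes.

lo=0 mid=0 hi=12
3<8: swap(0,0), lo=1 mid=1 ⇒ [3, 8, 8, 6, 4, 3, 3, 8, 7, 8, 8, 7, 7]
8=8: mid=2
8=8: mid=3
6<8: swap(1,3), lo=2 mid=4 ⇒ [3, 6, 8, 8, 4, 3, 3, 8, 7, 8, 8, 7, 7]
4<8: swap(2,4), lo=3 mid=5 ⇒ [3, 6, 4, 8, 8, 3, 3, 8, 7, 8, 8, 7, 7]
3<8: swap(3,5), lo=4 mid=6 ⇒ [3, 6, 4, 3, 8, 8, 3, 8, 7, 8, 8, 7, 7]
3<8: swap(4,6), lo=5 mid=7 ⇒ [3, 6, 4, 3, 3, 8, 8, 8, 7, 8, 8, 7, 7]
8=8: mid=8
7<8: swap(5,8), lo=6 mid=9 ⇒ [3, 6, 4, 3, 3, 7, 8, 8, 8, 8, 8, 7, 7]
8=8: mid=10
8=8: mid=11
7<8: swap(6,11), lo=7 mid=12 ⇒ [3, 6, 4, 3, 3, 7, 7, 8, 8, 8, 8, 8, 7]
7<8: swap(7,12), lo=8 mid=13 ⇒ [3, 6, 4, 3, 3, 7, 7, 7, 8, 8, 8, 8, 8]
done. lo=8 hi=12; v=[3, 6, 4, 3, 3, 7, 7, 7, 8, 8, 8, 8, 8]

[3, 6, 4, 3, 3, 7, 7, 7, 8, 8, 8, 8, 8]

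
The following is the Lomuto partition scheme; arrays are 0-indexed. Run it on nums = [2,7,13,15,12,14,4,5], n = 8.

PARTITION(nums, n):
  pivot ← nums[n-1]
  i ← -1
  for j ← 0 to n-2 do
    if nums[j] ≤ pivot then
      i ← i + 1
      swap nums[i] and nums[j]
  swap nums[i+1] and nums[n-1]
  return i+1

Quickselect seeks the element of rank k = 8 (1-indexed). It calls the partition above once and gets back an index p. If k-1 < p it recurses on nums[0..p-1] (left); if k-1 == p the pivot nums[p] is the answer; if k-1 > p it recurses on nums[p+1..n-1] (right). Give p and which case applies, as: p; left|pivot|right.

2; right

pivot = nums[7] = 5; i = -1
j=0: nums[0]=2 ≤ 5 → i=0, swap nums[0],nums[0] (no change) → [2,7,13,15,12,14,4,5]
j=1: nums[1]=7 > 5 → no swap
j=2: nums[2]=13 > 5 → no swap
j=3: nums[3]=15 > 5 → no swap
j=4: nums[4]=12 > 5 → no swap
j=5: nums[5]=14 > 5 → no swap
j=6: nums[6]=4 ≤ 5 → i=1, swap nums[1],nums[6] → [2,4,13,15,12,14,7,5]
final swap nums[2],nums[7] → [2,4,5,15,12,14,7,13]; return 2
p = 2; k-1 = 7 > 2 ⇒ right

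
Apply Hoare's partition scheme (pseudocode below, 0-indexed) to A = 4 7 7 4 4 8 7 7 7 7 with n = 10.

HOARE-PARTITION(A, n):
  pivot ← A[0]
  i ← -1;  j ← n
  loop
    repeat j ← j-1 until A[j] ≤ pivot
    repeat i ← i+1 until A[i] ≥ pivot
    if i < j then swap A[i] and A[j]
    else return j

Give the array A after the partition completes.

4 4 7 7 4 8 7 7 7 7

pivot=4
j stops at 4 (4), i stops at 0 (4); swap ⇒ 4 7 7 4 4 8 7 7 7 7
j stops at 3 (4), i stops at 1 (7); swap ⇒ 4 4 7 7 4 8 7 7 7 7
j stops at 1, i stops at 2; i≥j ⇒ return 1. A=4 4 7 7 4 8 7 7 7 7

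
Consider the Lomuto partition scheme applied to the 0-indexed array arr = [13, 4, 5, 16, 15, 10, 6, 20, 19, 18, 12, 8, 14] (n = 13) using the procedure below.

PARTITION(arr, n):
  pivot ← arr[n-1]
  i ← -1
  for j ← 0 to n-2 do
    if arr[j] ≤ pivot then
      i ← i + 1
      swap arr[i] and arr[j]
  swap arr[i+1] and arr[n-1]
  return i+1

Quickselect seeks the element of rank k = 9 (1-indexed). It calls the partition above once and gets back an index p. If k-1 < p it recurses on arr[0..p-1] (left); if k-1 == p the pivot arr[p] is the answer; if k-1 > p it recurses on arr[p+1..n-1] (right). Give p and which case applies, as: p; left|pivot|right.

7; right

pivot=14, i=-1
j=0: 13≤14, i=0, swap(0,0) ⇒ [13, 4, 5, 16, 15, 10, 6, 20, 19, 18, 12, 8, 14]
j=1: 4≤14, i=1, swap(1,1) ⇒ [13, 4, 5, 16, 15, 10, 6, 20, 19, 18, 12, 8, 14]
j=2: 5≤14, i=2, swap(2,2) ⇒ [13, 4, 5, 16, 15, 10, 6, 20, 19, 18, 12, 8, 14]
j=3: 16>14, skip
j=4: 15>14, skip
j=5: 10≤14, i=3, swap(3,5) ⇒ [13, 4, 5, 10, 15, 16, 6, 20, 19, 18, 12, 8, 14]
j=6: 6≤14, i=4, swap(4,6) ⇒ [13, 4, 5, 10, 6, 16, 15, 20, 19, 18, 12, 8, 14]
j=7: 20>14, skip
j=8: 19>14, skip
j=9: 18>14, skip
j=10: 12≤14, i=5, swap(5,10) ⇒ [13, 4, 5, 10, 6, 12, 15, 20, 19, 18, 16, 8, 14]
j=11: 8≤14, i=6, swap(6,11) ⇒ [13, 4, 5, 10, 6, 12, 8, 20, 19, 18, 16, 15, 14]
swap(7,12) ⇒ [13, 4, 5, 10, 6, 12, 8, 14, 19, 18, 16, 15, 20]; return 7
p = 7; k-1 = 8 > 7 ⇒ right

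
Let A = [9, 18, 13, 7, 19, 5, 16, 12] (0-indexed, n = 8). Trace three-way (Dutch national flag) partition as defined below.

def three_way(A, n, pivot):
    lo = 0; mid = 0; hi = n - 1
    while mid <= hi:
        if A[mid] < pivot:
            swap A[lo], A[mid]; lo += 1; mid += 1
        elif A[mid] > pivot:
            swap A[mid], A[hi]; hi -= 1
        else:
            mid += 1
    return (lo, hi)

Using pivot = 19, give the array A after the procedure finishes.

lo=0 mid=0 hi=7
9<19: swap(0,0), lo=1 mid=1 ⇒ [9, 18, 13, 7, 19, 5, 16, 12]
18<19: swap(1,1), lo=2 mid=2 ⇒ [9, 18, 13, 7, 19, 5, 16, 12]
13<19: swap(2,2), lo=3 mid=3 ⇒ [9, 18, 13, 7, 19, 5, 16, 12]
7<19: swap(3,3), lo=4 mid=4 ⇒ [9, 18, 13, 7, 19, 5, 16, 12]
19=19: mid=5
5<19: swap(4,5), lo=5 mid=6 ⇒ [9, 18, 13, 7, 5, 19, 16, 12]
16<19: swap(5,6), lo=6 mid=7 ⇒ [9, 18, 13, 7, 5, 16, 19, 12]
12<19: swap(6,7), lo=7 mid=8 ⇒ [9, 18, 13, 7, 5, 16, 12, 19]
done. lo=7 hi=7; A=[9, 18, 13, 7, 5, 16, 12, 19]

[9, 18, 13, 7, 5, 16, 12, 19]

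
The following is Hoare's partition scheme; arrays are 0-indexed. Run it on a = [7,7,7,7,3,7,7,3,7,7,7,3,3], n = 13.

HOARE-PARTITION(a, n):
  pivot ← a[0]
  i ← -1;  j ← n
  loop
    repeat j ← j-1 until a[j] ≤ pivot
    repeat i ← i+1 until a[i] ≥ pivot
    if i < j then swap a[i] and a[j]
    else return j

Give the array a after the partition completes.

[3,3,7,7,3,7,3,7,7,7,7,7,7]

pivot = a[0] = 7; i = -1, j = 13
j→12 (a[12]=3≤7), i→0 (a[0]=7≥7); i<j, swap → [3,7,7,7,3,7,7,3,7,7,7,3,7]
j→11 (a[11]=3≤7), i→1 (a[1]=7≥7); i<j, swap → [3,3,7,7,3,7,7,3,7,7,7,7,7]
j→10 (a[10]=7≤7), i→2 (a[2]=7≥7); i<j, swap → [3,3,7,7,3,7,7,3,7,7,7,7,7]
j→9 (a[9]=7≤7), i→3 (a[3]=7≥7); i<j, swap → [3,3,7,7,3,7,7,3,7,7,7,7,7]
j→8 (a[8]=7≤7), i→5 (a[5]=7≥7); i<j, swap → [3,3,7,7,3,7,7,3,7,7,7,7,7]
j→7 (a[7]=3≤7), i→6 (a[6]=7≥7); i<j, swap → [3,3,7,7,3,7,3,7,7,7,7,7,7]
j→6, i→7; i≥j, return j=6. a = [3,3,7,7,3,7,3,7,7,7,7,7,7]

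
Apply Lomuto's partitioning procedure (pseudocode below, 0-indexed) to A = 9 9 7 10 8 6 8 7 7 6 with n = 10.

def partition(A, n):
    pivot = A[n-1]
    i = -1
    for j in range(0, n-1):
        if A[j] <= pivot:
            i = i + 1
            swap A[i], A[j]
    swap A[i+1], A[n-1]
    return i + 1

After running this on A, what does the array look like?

pivot = A[9] = 6; i = -1
j=0: A[0]=9 > 6 → no swap
j=1: A[1]=9 > 6 → no swap
j=2: A[2]=7 > 6 → no swap
j=3: A[3]=10 > 6 → no swap
j=4: A[4]=8 > 6 → no swap
j=5: A[5]=6 ≤ 6 → i=0, swap A[0],A[5] → 6 9 7 10 8 9 8 7 7 6
j=6: A[6]=8 > 6 → no swap
j=7: A[7]=7 > 6 → no swap
j=8: A[8]=7 > 6 → no swap
final swap A[1],A[9] → 6 6 7 10 8 9 8 7 7 9; return 1

6 6 7 10 8 9 8 7 7 9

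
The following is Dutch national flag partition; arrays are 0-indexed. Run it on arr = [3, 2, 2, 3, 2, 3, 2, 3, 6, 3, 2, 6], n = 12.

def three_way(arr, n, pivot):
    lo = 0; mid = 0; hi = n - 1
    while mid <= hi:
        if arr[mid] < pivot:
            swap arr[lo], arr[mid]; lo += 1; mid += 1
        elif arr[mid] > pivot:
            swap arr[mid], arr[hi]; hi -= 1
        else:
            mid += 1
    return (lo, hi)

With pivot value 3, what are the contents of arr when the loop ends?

pivot = 3; lo=0, mid=0, hi=11
arr[mid]=3=3: mid=1
arr[mid]=2<3: swap arr[0],arr[1]; lo=1,mid=2 → [2, 3, 2, 3, 2, 3, 2, 3, 6, 3, 2, 6]
arr[mid]=2<3: swap arr[1],arr[2]; lo=2,mid=3 → [2, 2, 3, 3, 2, 3, 2, 3, 6, 3, 2, 6]
arr[mid]=3=3: mid=4
arr[mid]=2<3: swap arr[2],arr[4]; lo=3,mid=5 → [2, 2, 2, 3, 3, 3, 2, 3, 6, 3, 2, 6]
arr[mid]=3=3: mid=6
arr[mid]=2<3: swap arr[3],arr[6]; lo=4,mid=7 → [2, 2, 2, 2, 3, 3, 3, 3, 6, 3, 2, 6]
arr[mid]=3=3: mid=8
arr[mid]=6>3: swap arr[8],arr[11]; hi=10 → [2, 2, 2, 2, 3, 3, 3, 3, 6, 3, 2, 6]
arr[mid]=6>3: swap arr[8],arr[10]; hi=9 → [2, 2, 2, 2, 3, 3, 3, 3, 2, 3, 6, 6]
arr[mid]=2<3: swap arr[4],arr[8]; lo=5,mid=9 → [2, 2, 2, 2, 2, 3, 3, 3, 3, 3, 6, 6]
arr[mid]=3=3: mid=10
end: lo=5, hi=9; arr = [2, 2, 2, 2, 2, 3, 3, 3, 3, 3, 6, 6]

[2, 2, 2, 2, 2, 3, 3, 3, 3, 3, 6, 6]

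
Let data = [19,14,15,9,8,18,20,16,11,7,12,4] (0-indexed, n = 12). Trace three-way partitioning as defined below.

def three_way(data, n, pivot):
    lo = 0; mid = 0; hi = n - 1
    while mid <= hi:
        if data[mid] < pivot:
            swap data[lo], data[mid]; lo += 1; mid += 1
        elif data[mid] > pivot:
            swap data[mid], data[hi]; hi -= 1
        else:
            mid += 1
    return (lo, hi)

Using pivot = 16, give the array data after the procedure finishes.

pivot = 16; lo=0, mid=0, hi=11
data[mid]=19>16: swap data[0],data[11]; hi=10 → [4,14,15,9,8,18,20,16,11,7,12,19]
data[mid]=4<16: swap data[0],data[0]; lo=1,mid=1 → [4,14,15,9,8,18,20,16,11,7,12,19]
data[mid]=14<16: swap data[1],data[1]; lo=2,mid=2 → [4,14,15,9,8,18,20,16,11,7,12,19]
data[mid]=15<16: swap data[2],data[2]; lo=3,mid=3 → [4,14,15,9,8,18,20,16,11,7,12,19]
data[mid]=9<16: swap data[3],data[3]; lo=4,mid=4 → [4,14,15,9,8,18,20,16,11,7,12,19]
data[mid]=8<16: swap data[4],data[4]; lo=5,mid=5 → [4,14,15,9,8,18,20,16,11,7,12,19]
data[mid]=18>16: swap data[5],data[10]; hi=9 → [4,14,15,9,8,12,20,16,11,7,18,19]
data[mid]=12<16: swap data[5],data[5]; lo=6,mid=6 → [4,14,15,9,8,12,20,16,11,7,18,19]
data[mid]=20>16: swap data[6],data[9]; hi=8 → [4,14,15,9,8,12,7,16,11,20,18,19]
data[mid]=7<16: swap data[6],data[6]; lo=7,mid=7 → [4,14,15,9,8,12,7,16,11,20,18,19]
data[mid]=16=16: mid=8
data[mid]=11<16: swap data[7],data[8]; lo=8,mid=9 → [4,14,15,9,8,12,7,11,16,20,18,19]
end: lo=8, hi=8; data = [4,14,15,9,8,12,7,11,16,20,18,19]

[4,14,15,9,8,12,7,11,16,20,18,19]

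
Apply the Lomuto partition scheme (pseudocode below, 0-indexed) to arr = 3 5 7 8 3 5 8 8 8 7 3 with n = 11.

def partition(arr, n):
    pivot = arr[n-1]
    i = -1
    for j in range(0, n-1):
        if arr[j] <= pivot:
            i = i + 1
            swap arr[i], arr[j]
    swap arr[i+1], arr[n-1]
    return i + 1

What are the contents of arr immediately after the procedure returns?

pivot=3, i=-1
j=0: 3≤3, i=0, swap(0,0) ⇒ 3 5 7 8 3 5 8 8 8 7 3
j=1: 5>3, skip
j=2: 7>3, skip
j=3: 8>3, skip
j=4: 3≤3, i=1, swap(1,4) ⇒ 3 3 7 8 5 5 8 8 8 7 3
j=5: 5>3, skip
j=6: 8>3, skip
j=7: 8>3, skip
j=8: 8>3, skip
j=9: 7>3, skip
swap(2,10) ⇒ 3 3 3 8 5 5 8 8 8 7 7; return 2

3 3 3 8 5 5 8 8 8 7 7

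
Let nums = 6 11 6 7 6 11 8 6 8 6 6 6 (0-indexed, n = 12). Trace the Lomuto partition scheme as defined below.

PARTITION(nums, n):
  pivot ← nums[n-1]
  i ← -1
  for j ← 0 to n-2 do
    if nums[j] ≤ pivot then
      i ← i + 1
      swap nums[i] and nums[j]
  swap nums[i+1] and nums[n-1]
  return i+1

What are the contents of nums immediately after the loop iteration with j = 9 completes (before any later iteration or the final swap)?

pivot = nums[11] = 6; i = -1
j=0: nums[0]=6 ≤ 6 → i=0, swap nums[0],nums[0] (no change) → 6 11 6 7 6 11 8 6 8 6 6 6
j=1: nums[1]=11 > 6 → no swap
j=2: nums[2]=6 ≤ 6 → i=1, swap nums[1],nums[2] → 6 6 11 7 6 11 8 6 8 6 6 6
j=3: nums[3]=7 > 6 → no swap
j=4: nums[4]=6 ≤ 6 → i=2, swap nums[2],nums[4] → 6 6 6 7 11 11 8 6 8 6 6 6
j=5: nums[5]=11 > 6 → no swap
j=6: nums[6]=8 > 6 → no swap
j=7: nums[7]=6 ≤ 6 → i=3, swap nums[3],nums[7] → 6 6 6 6 11 11 8 7 8 6 6 6
j=8: nums[8]=8 > 6 → no swap
j=9: nums[9]=6 ≤ 6 → i=4, swap nums[4],nums[9] → 6 6 6 6 6 11 8 7 8 11 6 6
(after j=9) nums = 6 6 6 6 6 11 8 7 8 11 6 6

6 6 6 6 6 11 8 7 8 11 6 6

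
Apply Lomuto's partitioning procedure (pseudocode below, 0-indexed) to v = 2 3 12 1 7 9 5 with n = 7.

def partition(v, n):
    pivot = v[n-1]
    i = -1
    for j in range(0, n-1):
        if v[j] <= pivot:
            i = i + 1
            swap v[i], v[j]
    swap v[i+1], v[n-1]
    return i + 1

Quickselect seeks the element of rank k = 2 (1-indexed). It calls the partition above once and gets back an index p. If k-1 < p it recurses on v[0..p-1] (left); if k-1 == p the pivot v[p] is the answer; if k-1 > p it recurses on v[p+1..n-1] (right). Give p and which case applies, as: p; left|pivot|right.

3; left

pivot=5, i=-1
j=0: 2≤5, i=0, swap(0,0) ⇒ 2 3 12 1 7 9 5
j=1: 3≤5, i=1, swap(1,1) ⇒ 2 3 12 1 7 9 5
j=2: 12>5, skip
j=3: 1≤5, i=2, swap(2,3) ⇒ 2 3 1 12 7 9 5
j=4: 7>5, skip
j=5: 9>5, skip
swap(3,6) ⇒ 2 3 1 5 7 9 12; return 3
p = 3; k-1 = 1 < 3 ⇒ left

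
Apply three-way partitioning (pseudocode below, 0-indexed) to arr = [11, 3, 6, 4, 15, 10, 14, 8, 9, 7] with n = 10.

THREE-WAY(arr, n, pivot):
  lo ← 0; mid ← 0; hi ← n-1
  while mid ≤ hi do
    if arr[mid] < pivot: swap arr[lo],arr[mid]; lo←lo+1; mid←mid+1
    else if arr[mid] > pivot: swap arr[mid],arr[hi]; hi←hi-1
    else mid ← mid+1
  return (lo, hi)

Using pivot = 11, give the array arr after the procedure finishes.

lo=0 mid=0 hi=9
11=11: mid=1
3<11: swap(0,1), lo=1 mid=2 ⇒ [3, 11, 6, 4, 15, 10, 14, 8, 9, 7]
6<11: swap(1,2), lo=2 mid=3 ⇒ [3, 6, 11, 4, 15, 10, 14, 8, 9, 7]
4<11: swap(2,3), lo=3 mid=4 ⇒ [3, 6, 4, 11, 15, 10, 14, 8, 9, 7]
15>11: swap(4,9), hi=8 ⇒ [3, 6, 4, 11, 7, 10, 14, 8, 9, 15]
7<11: swap(3,4), lo=4 mid=5 ⇒ [3, 6, 4, 7, 11, 10, 14, 8, 9, 15]
10<11: swap(4,5), lo=5 mid=6 ⇒ [3, 6, 4, 7, 10, 11, 14, 8, 9, 15]
14>11: swap(6,8), hi=7 ⇒ [3, 6, 4, 7, 10, 11, 9, 8, 14, 15]
9<11: swap(5,6), lo=6 mid=7 ⇒ [3, 6, 4, 7, 10, 9, 11, 8, 14, 15]
8<11: swap(6,7), lo=7 mid=8 ⇒ [3, 6, 4, 7, 10, 9, 8, 11, 14, 15]
done. lo=7 hi=7; arr=[3, 6, 4, 7, 10, 9, 8, 11, 14, 15]

[3, 6, 4, 7, 10, 9, 8, 11, 14, 15]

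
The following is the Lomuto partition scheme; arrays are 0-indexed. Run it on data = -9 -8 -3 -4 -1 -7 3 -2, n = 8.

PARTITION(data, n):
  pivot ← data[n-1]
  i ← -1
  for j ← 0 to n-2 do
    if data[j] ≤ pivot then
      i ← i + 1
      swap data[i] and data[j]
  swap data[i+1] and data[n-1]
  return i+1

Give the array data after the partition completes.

pivot = data[7] = -2; i = -1
j=0: data[0]=-9 ≤ -2 → i=0, swap data[0],data[0] (no change) → -9 -8 -3 -4 -1 -7 3 -2
j=1: data[1]=-8 ≤ -2 → i=1, swap data[1],data[1] (no change) → -9 -8 -3 -4 -1 -7 3 -2
j=2: data[2]=-3 ≤ -2 → i=2, swap data[2],data[2] (no change) → -9 -8 -3 -4 -1 -7 3 -2
j=3: data[3]=-4 ≤ -2 → i=3, swap data[3],data[3] (no change) → -9 -8 -3 -4 -1 -7 3 -2
j=4: data[4]=-1 > -2 → no swap
j=5: data[5]=-7 ≤ -2 → i=4, swap data[4],data[5] → -9 -8 -3 -4 -7 -1 3 -2
j=6: data[6]=3 > -2 → no swap
final swap data[5],data[7] → -9 -8 -3 -4 -7 -2 3 -1; return 5

-9 -8 -3 -4 -7 -2 3 -1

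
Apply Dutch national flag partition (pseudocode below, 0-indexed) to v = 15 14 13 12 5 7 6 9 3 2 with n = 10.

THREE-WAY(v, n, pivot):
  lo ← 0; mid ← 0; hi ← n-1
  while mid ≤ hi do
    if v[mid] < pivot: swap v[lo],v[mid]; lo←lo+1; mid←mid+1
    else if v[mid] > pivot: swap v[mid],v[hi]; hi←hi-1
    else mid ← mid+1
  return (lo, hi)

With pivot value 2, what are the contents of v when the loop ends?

2 13 12 5 7 6 9 3 14 15

lo=0 mid=0 hi=9
15>2: swap(0,9), hi=8 ⇒ 2 14 13 12 5 7 6 9 3 15
2=2: mid=1
14>2: swap(1,8), hi=7 ⇒ 2 3 13 12 5 7 6 9 14 15
3>2: swap(1,7), hi=6 ⇒ 2 9 13 12 5 7 6 3 14 15
9>2: swap(1,6), hi=5 ⇒ 2 6 13 12 5 7 9 3 14 15
6>2: swap(1,5), hi=4 ⇒ 2 7 13 12 5 6 9 3 14 15
7>2: swap(1,4), hi=3 ⇒ 2 5 13 12 7 6 9 3 14 15
5>2: swap(1,3), hi=2 ⇒ 2 12 13 5 7 6 9 3 14 15
12>2: swap(1,2), hi=1 ⇒ 2 13 12 5 7 6 9 3 14 15
13>2: swap(1,1), hi=0 ⇒ 2 13 12 5 7 6 9 3 14 15
done. lo=0 hi=0; v=2 13 12 5 7 6 9 3 14 15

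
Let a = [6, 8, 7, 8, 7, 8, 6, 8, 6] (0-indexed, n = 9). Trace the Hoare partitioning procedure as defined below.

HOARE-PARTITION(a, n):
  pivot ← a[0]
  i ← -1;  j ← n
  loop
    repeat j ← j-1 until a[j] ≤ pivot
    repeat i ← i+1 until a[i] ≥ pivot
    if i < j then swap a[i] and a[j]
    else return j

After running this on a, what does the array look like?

[6, 6, 7, 8, 7, 8, 8, 8, 6]

pivot = a[0] = 6; i = -1, j = 9
j→8 (a[8]=6≤6), i→0 (a[0]=6≥6); i<j, swap → [6, 8, 7, 8, 7, 8, 6, 8, 6]
j→6 (a[6]=6≤6), i→1 (a[1]=8≥6); i<j, swap → [6, 6, 7, 8, 7, 8, 8, 8, 6]
j→1, i→2; i≥j, return j=1. a = [6, 6, 7, 8, 7, 8, 8, 8, 6]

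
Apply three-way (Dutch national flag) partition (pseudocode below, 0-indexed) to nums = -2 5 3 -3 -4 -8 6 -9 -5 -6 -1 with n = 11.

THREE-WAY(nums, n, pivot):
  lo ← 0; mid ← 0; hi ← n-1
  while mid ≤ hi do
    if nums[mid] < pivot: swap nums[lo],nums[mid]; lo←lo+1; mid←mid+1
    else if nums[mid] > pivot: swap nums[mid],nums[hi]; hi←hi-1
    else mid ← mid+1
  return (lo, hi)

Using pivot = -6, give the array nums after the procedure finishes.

pivot = -6; lo=0, mid=0, hi=10
nums[mid]=-2>-6: swap nums[0],nums[10]; hi=9 → -1 5 3 -3 -4 -8 6 -9 -5 -6 -2
nums[mid]=-1>-6: swap nums[0],nums[9]; hi=8 → -6 5 3 -3 -4 -8 6 -9 -5 -1 -2
nums[mid]=-6=-6: mid=1
nums[mid]=5>-6: swap nums[1],nums[8]; hi=7 → -6 -5 3 -3 -4 -8 6 -9 5 -1 -2
nums[mid]=-5>-6: swap nums[1],nums[7]; hi=6 → -6 -9 3 -3 -4 -8 6 -5 5 -1 -2
nums[mid]=-9<-6: swap nums[0],nums[1]; lo=1,mid=2 → -9 -6 3 -3 -4 -8 6 -5 5 -1 -2
nums[mid]=3>-6: swap nums[2],nums[6]; hi=5 → -9 -6 6 -3 -4 -8 3 -5 5 -1 -2
nums[mid]=6>-6: swap nums[2],nums[5]; hi=4 → -9 -6 -8 -3 -4 6 3 -5 5 -1 -2
nums[mid]=-8<-6: swap nums[1],nums[2]; lo=2,mid=3 → -9 -8 -6 -3 -4 6 3 -5 5 -1 -2
nums[mid]=-3>-6: swap nums[3],nums[4]; hi=3 → -9 -8 -6 -4 -3 6 3 -5 5 -1 -2
nums[mid]=-4>-6: swap nums[3],nums[3]; hi=2 → -9 -8 -6 -4 -3 6 3 -5 5 -1 -2
end: lo=2, hi=2; nums = -9 -8 -6 -4 -3 6 3 -5 5 -1 -2

-9 -8 -6 -4 -3 6 3 -5 5 -1 -2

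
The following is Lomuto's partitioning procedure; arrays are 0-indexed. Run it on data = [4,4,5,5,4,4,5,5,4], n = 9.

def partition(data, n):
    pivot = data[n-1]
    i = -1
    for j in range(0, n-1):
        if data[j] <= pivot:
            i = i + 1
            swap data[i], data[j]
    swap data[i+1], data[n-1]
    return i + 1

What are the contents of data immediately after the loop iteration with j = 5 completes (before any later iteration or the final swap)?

pivot = data[8] = 4; i = -1
j=0: data[0]=4 ≤ 4 → i=0, swap data[0],data[0] (no change) → [4,4,5,5,4,4,5,5,4]
j=1: data[1]=4 ≤ 4 → i=1, swap data[1],data[1] (no change) → [4,4,5,5,4,4,5,5,4]
j=2: data[2]=5 > 4 → no swap
j=3: data[3]=5 > 4 → no swap
j=4: data[4]=4 ≤ 4 → i=2, swap data[2],data[4] → [4,4,4,5,5,4,5,5,4]
j=5: data[5]=4 ≤ 4 → i=3, swap data[3],data[5] → [4,4,4,4,5,5,5,5,4]
(after j=5) data = [4,4,4,4,5,5,5,5,4]

[4,4,4,4,5,5,5,5,4]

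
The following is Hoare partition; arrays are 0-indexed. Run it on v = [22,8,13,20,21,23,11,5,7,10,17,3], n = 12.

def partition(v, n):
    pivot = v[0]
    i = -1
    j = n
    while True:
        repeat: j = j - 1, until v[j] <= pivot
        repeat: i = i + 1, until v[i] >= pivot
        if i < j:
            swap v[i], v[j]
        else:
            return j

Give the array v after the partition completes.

pivot = v[0] = 22; i = -1, j = 12
j→11 (v[11]=3≤22), i→0 (v[0]=22≥22); i<j, swap → [3,8,13,20,21,23,11,5,7,10,17,22]
j→10 (v[10]=17≤22), i→5 (v[5]=23≥22); i<j, swap → [3,8,13,20,21,17,11,5,7,10,23,22]
j→9, i→10; i≥j, return j=9. v = [3,8,13,20,21,17,11,5,7,10,23,22]

[3,8,13,20,21,17,11,5,7,10,23,22]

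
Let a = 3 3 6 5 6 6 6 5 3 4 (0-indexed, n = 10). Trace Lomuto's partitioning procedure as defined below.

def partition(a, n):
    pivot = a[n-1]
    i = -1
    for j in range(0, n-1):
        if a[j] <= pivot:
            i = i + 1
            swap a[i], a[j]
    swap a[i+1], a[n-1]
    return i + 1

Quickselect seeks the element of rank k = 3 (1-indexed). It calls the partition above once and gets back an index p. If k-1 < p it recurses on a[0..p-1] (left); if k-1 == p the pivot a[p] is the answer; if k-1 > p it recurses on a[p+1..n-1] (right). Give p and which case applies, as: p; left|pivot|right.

3; left

pivot=4, i=-1
j=0: 3≤4, i=0, swap(0,0) ⇒ 3 3 6 5 6 6 6 5 3 4
j=1: 3≤4, i=1, swap(1,1) ⇒ 3 3 6 5 6 6 6 5 3 4
j=2: 6>4, skip
j=3: 5>4, skip
j=4: 6>4, skip
j=5: 6>4, skip
j=6: 6>4, skip
j=7: 5>4, skip
j=8: 3≤4, i=2, swap(2,8) ⇒ 3 3 3 5 6 6 6 5 6 4
swap(3,9) ⇒ 3 3 3 4 6 6 6 5 6 5; return 3
p = 3; k-1 = 2 < 3 ⇒ left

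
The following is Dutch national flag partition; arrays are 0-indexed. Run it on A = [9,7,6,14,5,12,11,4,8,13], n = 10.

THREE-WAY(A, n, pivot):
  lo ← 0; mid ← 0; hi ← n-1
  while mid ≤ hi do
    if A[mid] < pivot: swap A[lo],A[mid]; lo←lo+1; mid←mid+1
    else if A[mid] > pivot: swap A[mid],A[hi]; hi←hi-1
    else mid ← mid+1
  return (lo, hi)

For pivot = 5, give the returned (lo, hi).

pivot = 5; lo=0, mid=0, hi=9
A[mid]=9>5: swap A[0],A[9]; hi=8 → [13,7,6,14,5,12,11,4,8,9]
A[mid]=13>5: swap A[0],A[8]; hi=7 → [8,7,6,14,5,12,11,4,13,9]
A[mid]=8>5: swap A[0],A[7]; hi=6 → [4,7,6,14,5,12,11,8,13,9]
A[mid]=4<5: swap A[0],A[0]; lo=1,mid=1 → [4,7,6,14,5,12,11,8,13,9]
A[mid]=7>5: swap A[1],A[6]; hi=5 → [4,11,6,14,5,12,7,8,13,9]
A[mid]=11>5: swap A[1],A[5]; hi=4 → [4,12,6,14,5,11,7,8,13,9]
A[mid]=12>5: swap A[1],A[4]; hi=3 → [4,5,6,14,12,11,7,8,13,9]
A[mid]=5=5: mid=2
A[mid]=6>5: swap A[2],A[3]; hi=2 → [4,5,14,6,12,11,7,8,13,9]
A[mid]=14>5: swap A[2],A[2]; hi=1 → [4,5,14,6,12,11,7,8,13,9]
end: lo=1, hi=1; A = [4,5,14,6,12,11,7,8,13,9]

(1, 1)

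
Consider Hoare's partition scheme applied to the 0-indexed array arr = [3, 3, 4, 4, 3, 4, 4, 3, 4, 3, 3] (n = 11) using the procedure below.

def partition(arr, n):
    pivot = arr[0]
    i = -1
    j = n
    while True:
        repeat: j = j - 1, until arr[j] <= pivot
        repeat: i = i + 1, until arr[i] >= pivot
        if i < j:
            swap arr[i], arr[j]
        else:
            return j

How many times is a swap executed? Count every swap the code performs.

4

pivot=3
j stops at 10 (3), i stops at 0 (3); swap ⇒ [3, 3, 4, 4, 3, 4, 4, 3, 4, 3, 3]
j stops at 9 (3), i stops at 1 (3); swap ⇒ [3, 3, 4, 4, 3, 4, 4, 3, 4, 3, 3]
j stops at 7 (3), i stops at 2 (4); swap ⇒ [3, 3, 3, 4, 3, 4, 4, 4, 4, 3, 3]
j stops at 4 (3), i stops at 3 (4); swap ⇒ [3, 3, 3, 3, 4, 4, 4, 4, 4, 3, 3]
j stops at 3, i stops at 4; i≥j ⇒ return 3. arr=[3, 3, 3, 3, 4, 4, 4, 4, 4, 3, 3]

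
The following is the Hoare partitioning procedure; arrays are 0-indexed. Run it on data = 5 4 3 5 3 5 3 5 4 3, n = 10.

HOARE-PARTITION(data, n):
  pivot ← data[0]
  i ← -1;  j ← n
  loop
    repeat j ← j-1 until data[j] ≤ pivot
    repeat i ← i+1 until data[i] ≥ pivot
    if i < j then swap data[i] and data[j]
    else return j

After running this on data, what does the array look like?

3 4 3 4 3 5 3 5 5 5

pivot = data[0] = 5; i = -1, j = 10
j→9 (data[9]=3≤5), i→0 (data[0]=5≥5); i<j, swap → 3 4 3 5 3 5 3 5 4 5
j→8 (data[8]=4≤5), i→3 (data[3]=5≥5); i<j, swap → 3 4 3 4 3 5 3 5 5 5
j→7 (data[7]=5≤5), i→5 (data[5]=5≥5); i<j, swap → 3 4 3 4 3 5 3 5 5 5
j→6, i→7; i≥j, return j=6. data = 3 4 3 4 3 5 3 5 5 5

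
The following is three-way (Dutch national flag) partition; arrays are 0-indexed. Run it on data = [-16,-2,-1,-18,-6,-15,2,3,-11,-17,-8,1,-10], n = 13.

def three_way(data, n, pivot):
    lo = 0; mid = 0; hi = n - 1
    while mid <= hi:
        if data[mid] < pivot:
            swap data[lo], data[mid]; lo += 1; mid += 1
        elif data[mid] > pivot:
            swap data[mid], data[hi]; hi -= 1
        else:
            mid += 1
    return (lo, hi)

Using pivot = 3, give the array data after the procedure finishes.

[-16,-2,-1,-18,-6,-15,2,-11,-17,-8,1,-10,3]

lo=0 mid=0 hi=12
-16<3: swap(0,0), lo=1 mid=1 ⇒ [-16,-2,-1,-18,-6,-15,2,3,-11,-17,-8,1,-10]
-2<3: swap(1,1), lo=2 mid=2 ⇒ [-16,-2,-1,-18,-6,-15,2,3,-11,-17,-8,1,-10]
-1<3: swap(2,2), lo=3 mid=3 ⇒ [-16,-2,-1,-18,-6,-15,2,3,-11,-17,-8,1,-10]
-18<3: swap(3,3), lo=4 mid=4 ⇒ [-16,-2,-1,-18,-6,-15,2,3,-11,-17,-8,1,-10]
-6<3: swap(4,4), lo=5 mid=5 ⇒ [-16,-2,-1,-18,-6,-15,2,3,-11,-17,-8,1,-10]
-15<3: swap(5,5), lo=6 mid=6 ⇒ [-16,-2,-1,-18,-6,-15,2,3,-11,-17,-8,1,-10]
2<3: swap(6,6), lo=7 mid=7 ⇒ [-16,-2,-1,-18,-6,-15,2,3,-11,-17,-8,1,-10]
3=3: mid=8
-11<3: swap(7,8), lo=8 mid=9 ⇒ [-16,-2,-1,-18,-6,-15,2,-11,3,-17,-8,1,-10]
-17<3: swap(8,9), lo=9 mid=10 ⇒ [-16,-2,-1,-18,-6,-15,2,-11,-17,3,-8,1,-10]
-8<3: swap(9,10), lo=10 mid=11 ⇒ [-16,-2,-1,-18,-6,-15,2,-11,-17,-8,3,1,-10]
1<3: swap(10,11), lo=11 mid=12 ⇒ [-16,-2,-1,-18,-6,-15,2,-11,-17,-8,1,3,-10]
-10<3: swap(11,12), lo=12 mid=13 ⇒ [-16,-2,-1,-18,-6,-15,2,-11,-17,-8,1,-10,3]
done. lo=12 hi=12; data=[-16,-2,-1,-18,-6,-15,2,-11,-17,-8,1,-10,3]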